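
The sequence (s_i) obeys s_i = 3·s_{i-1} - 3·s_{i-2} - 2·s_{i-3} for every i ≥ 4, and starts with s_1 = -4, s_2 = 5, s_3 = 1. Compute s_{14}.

Applying the relation repeatedly:
s_4 = -4  s_5 = -25  s_6 = -65  …  s_{11} = 2831  s_{12} = 4879  s_{13} = 3992  s_{14} = -8323.

-8323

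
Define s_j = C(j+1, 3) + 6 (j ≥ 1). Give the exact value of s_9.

126

C(10, 3) = 120, so s_9 = 126.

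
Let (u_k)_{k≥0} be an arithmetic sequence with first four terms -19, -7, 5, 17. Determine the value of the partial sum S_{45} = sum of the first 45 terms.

Common difference d = 12.
u_k = -19 + (k - 0)·12.
u_{44} = 509; S = 45·(-19 + 509)/2 = 11025.

11025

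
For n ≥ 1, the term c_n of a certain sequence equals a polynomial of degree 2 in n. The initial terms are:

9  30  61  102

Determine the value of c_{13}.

921

1st diffs: 21, 31, 41.
2nd diffs: 10, 10 (constant).
Newton forward-difference form: c_n = 9 + 21·C(n-1,1) + 10·C(n-1,2).
At n = 13: n-1 = 12, so c_{13} = 9 + 252 + 660 = 921.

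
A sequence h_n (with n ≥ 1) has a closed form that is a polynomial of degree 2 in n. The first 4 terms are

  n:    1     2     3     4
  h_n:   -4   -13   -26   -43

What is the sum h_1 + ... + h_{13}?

1st diffs: -9, -13, -17.
2nd diffs: -4, -4 (constant).
Newton forward-difference form: h_n = -4 + (-9)·C(n-1,1) + (-4)·C(n-1,2).
Continuing: …, -64, -89, -118, -151, …, h_{13} = -376.
Summing n = 1..13 (13 terms) gives -1898.

-1898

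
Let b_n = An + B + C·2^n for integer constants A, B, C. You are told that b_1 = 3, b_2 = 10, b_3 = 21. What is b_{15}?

65577

At n = 1, 2, 3: A + B + 2C = 3; 2A + B + 4C = 10; 3A + B + 8C = 21.
Subtracting the first from the second: A + 2C = 7.
Subtracting the second from the third: A + 4C = 11.
Solving: C = 2, A = 3, then B = -4.
Hence b_{15} = 3·15 + (-4) + 2·32768 = 65577.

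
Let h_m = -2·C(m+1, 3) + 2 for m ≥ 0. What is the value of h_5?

C(6, 3) = 20, so h_5 = -38.

-38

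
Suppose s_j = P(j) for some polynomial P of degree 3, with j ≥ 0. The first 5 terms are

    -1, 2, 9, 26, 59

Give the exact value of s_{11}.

1st diffs: 3, 7, 17, 33.
2nd diffs: 4, 10, 16.
3rd diffs: 6, 6 (constant).
Newton forward-difference form: s_j = -1 + 3·C(j,1) + 4·C(j,2) + 6·C(j,3).
At j = 11: j = 11, so s_{11} = -1 + 33 + 220 + 990 = 1242.

1242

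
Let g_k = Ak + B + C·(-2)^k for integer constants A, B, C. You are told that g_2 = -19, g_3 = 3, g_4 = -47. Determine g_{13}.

16351

At k = 2, 3, 4: 2A + B + 4C = -19; 3A + B - 8C = 3; 4A + B + 16C = -47.
Subtracting the first from the second: A - 12C = 22.
Subtracting the second from the third: A + 24C = -50.
Solving: C = -2, A = -2, then B = -7.
Hence g_{13} = -2·13 + (-7) + (-2)·(-8192) = 16351.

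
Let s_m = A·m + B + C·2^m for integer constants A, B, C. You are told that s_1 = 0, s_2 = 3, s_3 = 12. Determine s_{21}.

6291390

Write the equations: A + B + 2C = 0; 2A + B + 4C = 3; 3A + B + 8C = 12.
Subtracting the first from the second: A + 2C = 3.
Subtracting the second from the third: A + 4C = 9.
Solving: C = 3, A = -3, then B = -3.
Hence s_{21} = -3·21 + (-3) + 3·2097152 = 6291390.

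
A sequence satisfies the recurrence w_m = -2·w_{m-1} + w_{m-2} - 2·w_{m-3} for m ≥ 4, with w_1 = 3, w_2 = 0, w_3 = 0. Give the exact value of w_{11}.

Compute successive terms:
w_4 = -6, w_5 = 12, w_6 = -30, w_7 = 84, w_8 = -222, w_9 = 588, w_{10} = -1566, w_{11} = 4164.

4164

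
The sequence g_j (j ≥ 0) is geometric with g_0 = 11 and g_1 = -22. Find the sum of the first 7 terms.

Common ratio r = -2.
g_j = 11·(-2)^(j-0).
S = 11·((-2)^7 - 1)/(-2 - 1) = 11·(-128 - 1)/(-3) = 473.

473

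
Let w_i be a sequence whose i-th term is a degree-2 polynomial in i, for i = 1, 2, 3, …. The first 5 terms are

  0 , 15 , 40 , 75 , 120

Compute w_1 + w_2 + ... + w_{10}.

1875

1st diffs: 15, 25, 35, 45.
2nd diffs: 10, 10, 10 (constant).
So w_i = 5i^2 - 5.
Continuing: …, 175, 240, 315, 400, …, w_{10} = 495.
Summing i = 1..10 (10 terms) gives 1875.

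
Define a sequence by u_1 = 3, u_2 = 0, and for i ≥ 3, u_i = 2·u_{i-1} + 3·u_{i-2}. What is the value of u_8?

u_3 = 9;  u_4 = 18;  u_5 = 63;  u_6 = 180;  u_7 = 549;  u_8 = 1638.
(Characteristic roots are 3 and -1.)

1638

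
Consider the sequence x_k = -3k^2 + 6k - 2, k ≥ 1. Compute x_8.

x_8 = -3·8^2 + 6·8 - 2 = -146.

-146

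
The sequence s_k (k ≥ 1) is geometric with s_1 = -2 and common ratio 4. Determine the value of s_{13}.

s_k = (-2)·4^(k-1).
s_{13} = (-2)·4^12 = -33554432.

-33554432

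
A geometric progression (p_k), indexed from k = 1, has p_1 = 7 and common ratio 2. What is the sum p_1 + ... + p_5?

217

p_k = 7·2^(k-1).
S = 7·(2^5 - 1)/(2 - 1) = 7·(32 - 1)/(1) = 217.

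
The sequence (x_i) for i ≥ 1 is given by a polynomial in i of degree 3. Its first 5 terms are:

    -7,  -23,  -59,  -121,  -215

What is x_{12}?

-2273

1st diffs: -16, -36, -62, -94.
2nd diffs: -20, -26, -32.
3rd diffs: -6, -6 (constant).
Newton forward-difference form: x_i = -7 + (-16)·C(i-1,1) + (-20)·C(i-1,2) + (-6)·C(i-1,3).
At i = 12: i-1 = 11, so x_{12} = -7 - 176 - 1100 - 990 = -2273.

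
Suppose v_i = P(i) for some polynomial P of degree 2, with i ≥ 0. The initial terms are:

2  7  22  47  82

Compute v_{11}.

607

1st diffs: 5, 15, 25, 35.
2nd diffs: 10, 10, 10 (constant).
Newton forward-difference form: v_i = 2 + 5·C(i,1) + 10·C(i,2).
At i = 11: i = 11, so v_{11} = 2 + 55 + 550 = 607.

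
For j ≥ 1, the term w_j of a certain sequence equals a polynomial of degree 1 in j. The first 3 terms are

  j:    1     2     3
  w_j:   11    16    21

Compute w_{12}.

66

1st diffs: 5, 5 (constant).
So w_j = 5j + 6.
Evaluating at j = 12 gives w_{12} = 66.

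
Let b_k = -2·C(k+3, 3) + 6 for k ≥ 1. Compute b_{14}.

C(17, 3) = 680, so b_{14} = -1354.

-1354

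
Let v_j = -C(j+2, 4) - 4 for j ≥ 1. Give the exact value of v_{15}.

-2384

C(17, 4) = 2380, so v_{15} = -2384.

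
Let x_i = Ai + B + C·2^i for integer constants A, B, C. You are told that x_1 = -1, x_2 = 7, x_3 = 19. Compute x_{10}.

2079

Plug in i = 1, 2, 3: A + B + 2C = -1; 2A + B + 4C = 7; 3A + B + 8C = 19.
Subtracting the first from the second: A + 2C = 8.
Subtracting the second from the third: A + 4C = 12.
Solving: C = 2, A = 4, then B = -9.
Therefore x_{10} = 40 + (-9) + 2·1024 = 2079.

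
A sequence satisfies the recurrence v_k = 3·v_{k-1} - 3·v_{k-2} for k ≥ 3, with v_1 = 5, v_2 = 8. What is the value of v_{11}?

486

Iterate the recurrence:
v_3 = 9, v_4 = 3, v_5 = -18, v_6 = -63, v_7 = -135, v_8 = -216, v_9 = -243, v_{10} = -81, v_{11} = 486.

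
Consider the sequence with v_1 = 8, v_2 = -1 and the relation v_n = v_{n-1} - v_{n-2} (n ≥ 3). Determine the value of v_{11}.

Iterate the recurrence:
v_3 = -9, v_4 = -8, v_5 = 1, v_6 = 9, v_7 = 8, v_8 = -1, v_9 = -9, v_{10} = -8, v_{11} = 1.

1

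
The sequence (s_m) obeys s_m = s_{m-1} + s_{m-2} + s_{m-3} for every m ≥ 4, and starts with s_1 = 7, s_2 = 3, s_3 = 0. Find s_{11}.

Iterate the recurrence:
s_4 = 10, s_5 = 13, s_6 = 23, s_7 = 46, s_8 = 82, s_9 = 151, s_{10} = 279, s_{11} = 512.

512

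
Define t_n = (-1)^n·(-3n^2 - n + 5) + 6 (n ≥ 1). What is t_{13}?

521

(-1)^13 = -1; -3n^2 - n + 5 at n=13 is -515; so t_{13} = 521.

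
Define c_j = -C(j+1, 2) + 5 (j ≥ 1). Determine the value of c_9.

C(10, 2) = 45, so c_9 = -40.

-40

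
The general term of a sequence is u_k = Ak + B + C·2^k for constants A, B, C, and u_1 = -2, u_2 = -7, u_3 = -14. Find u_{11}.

Write the equations: A + B + 2C = -2; 2A + B + 4C = -7; 3A + B + 8C = -14.
Subtracting the first from the second: A + 2C = -5.
Subtracting the second from the third: A + 4C = -7.
Solving: C = -1, A = -3, then B = 3.
So u_k = -3·k + 3 + (-1)·2^k; at k=11 this is -2078.

-2078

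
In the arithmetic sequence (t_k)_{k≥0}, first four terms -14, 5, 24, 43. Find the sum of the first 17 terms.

Common difference d = 19.
t_k = -14 + (k - 0)·19.
t_{16} = 290; S = 17·(-14 + 290)/2 = 2346.

2346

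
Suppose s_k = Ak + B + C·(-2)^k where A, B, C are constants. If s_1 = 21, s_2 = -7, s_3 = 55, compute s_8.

The three given values yield: A + B - 2C = 21; 2A + B + 4C = -7; 3A + B - 8C = 55.
Subtracting the first from the second: A + 6C = -28.
Subtracting the second from the third: A - 12C = 62.
Solving: C = -5, A = 2, then B = 9.
Therefore s_8 = 16 + 9 + (-5)·256 = -1255.

-1255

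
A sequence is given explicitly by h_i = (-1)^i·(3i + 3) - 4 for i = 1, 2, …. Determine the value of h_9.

-34

(-1)^9 = -1; 3i + 3 at i=9 is 30; so h_9 = -34.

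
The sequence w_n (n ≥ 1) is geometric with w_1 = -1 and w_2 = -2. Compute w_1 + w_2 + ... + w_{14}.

Common ratio r = 2.
w_n = (-1)·2^(n-1).
S = (-1)·(2^14 - 1)/(2 - 1) = (-1)·(16384 - 1)/(1) = -16383.

-16383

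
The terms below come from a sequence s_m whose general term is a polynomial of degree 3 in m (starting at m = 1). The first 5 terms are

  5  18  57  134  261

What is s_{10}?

2066

1st diffs: 13, 39, 77, 127.
2nd diffs: 26, 38, 50.
3rd diffs: 12, 12 (constant).
So s_m = 2m^3 + m^2 - 4m + 6.
Evaluating at m = 10 gives s_{10} = 2066.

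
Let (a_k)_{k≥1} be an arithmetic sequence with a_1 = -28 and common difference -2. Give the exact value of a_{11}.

a_k = -28 + (k - 1)·(-2).
a_{11} = -28 + 10·(-2) = -48.

-48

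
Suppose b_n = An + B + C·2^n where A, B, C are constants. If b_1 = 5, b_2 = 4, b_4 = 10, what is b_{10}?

1000

At n = 1, 2, 4: A + B + 2C = 5; 2A + B + 4C = 4; 4A + B + 16C = 10.
Subtracting the first from the second: A + 2C = -1.
Subtracting the second from the third: 2A + 12C = 6.
Solving: C = 1, A = -3, then B = 6.
Therefore b_{10} = -30 + 6 + 1·1024 = 1000.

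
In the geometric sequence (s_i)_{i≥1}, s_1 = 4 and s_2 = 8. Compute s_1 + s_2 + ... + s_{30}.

Common ratio r = 2.
s_i = 4·2^(i-1).
S = 4·(2^30 - 1)/(2 - 1) = 4·(1073741824 - 1)/(1) = 4294967292.

4294967292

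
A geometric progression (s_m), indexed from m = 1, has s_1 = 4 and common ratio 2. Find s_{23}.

s_m = 4·2^(m-1).
s_{23} = 4·2^22 = 16777216.

16777216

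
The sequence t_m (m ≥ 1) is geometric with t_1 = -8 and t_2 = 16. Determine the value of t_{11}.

Common ratio r = -2.
t_m = (-8)·(-2)^(m-1).
t_{11} = (-8)·(-2)^10 = -8192.

-8192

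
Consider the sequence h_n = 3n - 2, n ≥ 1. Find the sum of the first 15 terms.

Over n = 1..15: Σn = 120.
Total = (3)·120 + (-2)·15 = 330.

330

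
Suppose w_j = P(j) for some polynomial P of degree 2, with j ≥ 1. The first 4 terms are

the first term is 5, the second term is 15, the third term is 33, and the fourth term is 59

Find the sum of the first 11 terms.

1st diffs: 10, 18, 26.
2nd diffs: 8, 8 (constant).
So w_j = 4j^2 - 2j + 3.
Continuing: …, 93, 135, 185, 243, …, w_{11} = 465.
Summing j = 1..11 (11 terms) gives 1925.

1925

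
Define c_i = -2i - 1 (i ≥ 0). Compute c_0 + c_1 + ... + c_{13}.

Over i = 0..13: Σi = 91.
Total = (-2)·91 + (-1)·14 = -196.

-196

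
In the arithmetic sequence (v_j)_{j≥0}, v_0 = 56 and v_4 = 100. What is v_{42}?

518

Common difference d = (100 - 56) / (4 - 0) = 11.
v_j = 56 + (j - 0)·11.
v_{42} = 56 + 42·11 = 518.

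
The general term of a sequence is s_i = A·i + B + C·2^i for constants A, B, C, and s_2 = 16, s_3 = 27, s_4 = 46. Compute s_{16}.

Plug in i = 2, 3, 4: 2A + B + 4C = 16; 3A + B + 8C = 27; 4A + B + 16C = 46.
Subtracting the first from the second: A + 4C = 11.
Subtracting the second from the third: A + 8C = 19.
Solving: C = 2, A = 3, then B = 2.
So s_i = 3·i + 2 + 2·2^i; at i=16 this is 131122.

131122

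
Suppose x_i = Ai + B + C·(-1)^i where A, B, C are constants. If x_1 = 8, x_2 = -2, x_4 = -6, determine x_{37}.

The three given values yield: A + B - C = 8; 2A + B + C = -2; 4A + B + C = -6.
Subtracting the first from the second: A + 2C = -10.
Subtracting the second from the third: 2A = -4.
Solving: C = -4, A = -2, then B = 6.
So x_i = -2·i + 6 + (-4)·(-1)^i; at i=37 this is -64.

-64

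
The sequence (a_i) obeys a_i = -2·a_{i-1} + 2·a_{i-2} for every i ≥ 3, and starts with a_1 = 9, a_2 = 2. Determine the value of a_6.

a_3 = 14  a_4 = -24  a_5 = 76  a_6 = -200.

-200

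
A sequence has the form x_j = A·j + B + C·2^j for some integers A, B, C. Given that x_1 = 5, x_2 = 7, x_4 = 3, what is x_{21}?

Write the equations: A + B + 2C = 5; 2A + B + 4C = 7; 4A + B + 16C = 3.
Subtracting the first from the second: A + 2C = 2.
Subtracting the second from the third: 2A + 12C = -4.
Solving: C = -1, A = 4, then B = 3.
Therefore x_{21} = 84 + 3 + (-1)·2097152 = -2097065.

-2097065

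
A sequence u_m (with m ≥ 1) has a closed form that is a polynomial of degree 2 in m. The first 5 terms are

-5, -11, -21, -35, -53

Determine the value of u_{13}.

1st diffs: -6, -10, -14, -18.
2nd diffs: -4, -4, -4 (constant).
Newton forward-difference form: u_m = -5 + (-6)·C(m-1,1) + (-4)·C(m-1,2).
At m = 13: m-1 = 12, so u_{13} = -5 - 72 - 264 = -341.

-341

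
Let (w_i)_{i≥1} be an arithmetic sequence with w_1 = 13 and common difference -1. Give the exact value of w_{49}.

-35

w_i = 13 + (i - 1)·(-1).
w_{49} = 13 + 48·(-1) = -35.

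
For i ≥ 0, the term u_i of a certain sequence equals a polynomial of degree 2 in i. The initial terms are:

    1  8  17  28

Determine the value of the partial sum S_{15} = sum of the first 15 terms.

1st diffs: 7, 9, 11.
2nd diffs: 2, 2 (constant).
Newton forward-difference form: u_i = 1 + 7·C(i,1) + 2·C(i,2).
Continuing: …, 41, 56, 73, 92, …, u_{14} = 281.
Summing i = 0..14 (15 terms) gives 1660.

1660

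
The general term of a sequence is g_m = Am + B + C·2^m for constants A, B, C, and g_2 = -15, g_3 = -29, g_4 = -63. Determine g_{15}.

At m = 2, 3, 4: 2A + B + 4C = -15; 3A + B + 8C = -29; 4A + B + 16C = -63.
Subtracting the first from the second: A + 4C = -14.
Subtracting the second from the third: A + 8C = -34.
Solving: C = -5, A = 6, then B = -7.
Therefore g_{15} = 90 + (-7) + (-5)·32768 = -163757.

-163757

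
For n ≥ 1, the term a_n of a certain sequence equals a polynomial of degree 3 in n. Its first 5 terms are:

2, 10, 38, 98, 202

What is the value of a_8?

1st diffs: 8, 28, 60, 104.
2nd diffs: 20, 32, 44.
3rd diffs: 12, 12 (constant).
So a_n = 2n^3 - 2n^2 + 2.
Evaluating at n = 8 gives a_8 = 898.

898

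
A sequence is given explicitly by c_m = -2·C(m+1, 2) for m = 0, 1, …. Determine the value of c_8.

-72

C(9, 2) = 36, so c_8 = -72.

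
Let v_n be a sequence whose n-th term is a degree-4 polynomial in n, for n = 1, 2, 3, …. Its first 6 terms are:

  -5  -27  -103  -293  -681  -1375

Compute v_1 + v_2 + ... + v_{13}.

1st diffs: -22, -76, -190, -388, -694.
2nd diffs: -54, -114, -198, -306.
3rd diffs: -60, -84, -108.
4th diffs: -24, -24 (constant).
Newton forward-difference form: v_n = -5 + (-22)·C(n-1,1) + (-54)·C(n-1,2) + (-60)·C(n-1,3) + (-24)·C(n-1,4).
Continuing: …, -2507, -4233, -6733, -10211, …, v_{13} = -28913.
Summing n = 1..13 (13 terms) gives -91013.

-91013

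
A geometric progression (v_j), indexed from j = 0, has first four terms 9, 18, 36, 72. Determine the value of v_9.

Common ratio r = 2.
v_j = 9·2^(j-0).
v_9 = 9·2^9 = 4608.

4608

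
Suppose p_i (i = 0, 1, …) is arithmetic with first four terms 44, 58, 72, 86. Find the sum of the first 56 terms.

Common difference d = 14.
p_i = 44 + (i - 0)·14.
p_{55} = 814; S = 56·(44 + 814)/2 = 24024.

24024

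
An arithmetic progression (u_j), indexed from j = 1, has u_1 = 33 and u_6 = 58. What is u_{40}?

Common difference d = (58 - 33) / (6 - 1) = 5.
u_j = 33 + (j - 1)·5.
u_{40} = 33 + 39·5 = 228.

228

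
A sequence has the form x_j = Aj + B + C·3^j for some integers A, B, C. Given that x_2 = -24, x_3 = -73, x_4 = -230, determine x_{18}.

-1162261384

The three given values yield: 2A + B + 9C = -24; 3A + B + 27C = -73; 4A + B + 81C = -230.
Subtracting the first from the second: A + 18C = -49.
Subtracting the second from the third: A + 54C = -157.
Solving: C = -3, A = 5, then B = -7.
Therefore x_{18} = 90 + (-7) + (-3)·387420489 = -1162261384.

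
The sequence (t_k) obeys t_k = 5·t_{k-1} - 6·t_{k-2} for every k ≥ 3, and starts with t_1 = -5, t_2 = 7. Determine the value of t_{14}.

26923267

Applying the relation repeatedly:
t_3 = 65  t_4 = 283  t_5 = 1025  …  t_{11} = 981305  t_{12} = 2966443  t_{13} = 8944385  t_{14} = 26923267.
(Characteristic roots are 3 and 2.)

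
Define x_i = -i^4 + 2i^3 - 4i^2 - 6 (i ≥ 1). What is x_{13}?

x_{13} = -1·13^4 + 2·13^3 - 4·13^2 - 6 = -24849.

-24849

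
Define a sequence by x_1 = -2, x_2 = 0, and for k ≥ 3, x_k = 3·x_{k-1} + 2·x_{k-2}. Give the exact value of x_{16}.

-51260988

Compute successive terms:
x_3 = -4  x_4 = -12  x_5 = -44  …  x_{13} = -1134668  x_{14} = -4041180  x_{15} = -14392876  x_{16} = -51260988.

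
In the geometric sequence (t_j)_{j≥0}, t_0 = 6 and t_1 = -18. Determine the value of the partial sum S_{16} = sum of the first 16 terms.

-64570080

Common ratio r = -3.
t_j = 6·(-3)^(j-0).
S = 6·((-3)^16 - 1)/(-3 - 1) = 6·(43046721 - 1)/(-4) = -64570080.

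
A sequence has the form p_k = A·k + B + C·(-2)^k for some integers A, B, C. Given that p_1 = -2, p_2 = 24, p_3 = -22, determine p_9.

Plug in k = 1, 2, 3: A + B - 2C = -2; 2A + B + 4C = 24; 3A + B - 8C = -22.
Subtracting the first from the second: A + 6C = 26.
Subtracting the second from the third: A - 12C = -46.
Solving: C = 4, A = 2, then B = 4.
Hence p_9 = 2·9 + 4 + 4·(-512) = -2026.

-2026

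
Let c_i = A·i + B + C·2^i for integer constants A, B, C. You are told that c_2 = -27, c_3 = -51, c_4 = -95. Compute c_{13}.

Plug in i = 2, 3, 4: 2A + B + 4C = -27; 3A + B + 8C = -51; 4A + B + 16C = -95.
Subtracting the first from the second: A + 4C = -24.
Subtracting the second from the third: A + 8C = -44.
Solving: C = -5, A = -4, then B = 1.
Therefore c_{13} = -52 + 1 + (-5)·8192 = -41011.

-41011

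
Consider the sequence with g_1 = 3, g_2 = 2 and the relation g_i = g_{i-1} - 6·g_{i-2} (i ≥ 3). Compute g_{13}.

-115372

Compute successive terms:
g_3 = -16; g_4 = -28; g_5 = 68; …; g_{10} = 8972; g_{11} = 12308; g_{12} = -41524; g_{13} = -115372.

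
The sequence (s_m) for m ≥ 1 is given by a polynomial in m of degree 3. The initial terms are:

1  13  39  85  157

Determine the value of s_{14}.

2965

1st diffs: 12, 26, 46, 72.
2nd diffs: 14, 20, 26.
3rd diffs: 6, 6 (constant).
Newton forward-difference form: s_m = 1 + 12·C(m-1,1) + 14·C(m-1,2) + 6·C(m-1,3).
At m = 14: m-1 = 13, so s_{14} = 1 + 156 + 1092 + 1716 = 2965.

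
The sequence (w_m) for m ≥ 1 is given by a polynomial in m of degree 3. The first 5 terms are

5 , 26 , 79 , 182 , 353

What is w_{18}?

1st diffs: 21, 53, 103, 171.
2nd diffs: 32, 50, 68.
3rd diffs: 18, 18 (constant).
Newton forward-difference form: w_m = 5 + 21·C(m-1,1) + 32·C(m-1,2) + 18·C(m-1,3).
At m = 18: m-1 = 17, so w_{18} = 5 + 357 + 4352 + 12240 = 16954.

16954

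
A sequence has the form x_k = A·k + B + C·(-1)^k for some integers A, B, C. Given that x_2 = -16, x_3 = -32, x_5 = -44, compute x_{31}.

The three given values yield: 2A + B + C = -16; 3A + B - C = -32; 5A + B - C = -44.
Subtracting the first from the second: A - 2C = -16.
Subtracting the second from the third: 2A = -12.
Solving: C = 5, A = -6, then B = -9.
Therefore x_{31} = -186 + (-9) + 5·(-1) = -200.

-200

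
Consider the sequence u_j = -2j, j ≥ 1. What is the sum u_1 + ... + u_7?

-56

Over j = 1..7: Σj = 28.
Total = (-2)·28 = -56.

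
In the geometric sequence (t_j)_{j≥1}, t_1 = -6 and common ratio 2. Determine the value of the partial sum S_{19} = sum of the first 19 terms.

t_j = (-6)·2^(j-1).
S = (-6)·(2^19 - 1)/(2 - 1) = (-6)·(524288 - 1)/(1) = -3145722.

-3145722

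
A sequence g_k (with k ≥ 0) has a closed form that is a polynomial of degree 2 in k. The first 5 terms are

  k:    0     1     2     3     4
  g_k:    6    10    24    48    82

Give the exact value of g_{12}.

1st diffs: 4, 14, 24, 34.
2nd diffs: 10, 10, 10 (constant).
Newton forward-difference form: g_k = 6 + 4·C(k,1) + 10·C(k,2).
At k = 12: k = 12, so g_{12} = 6 + 48 + 660 = 714.

714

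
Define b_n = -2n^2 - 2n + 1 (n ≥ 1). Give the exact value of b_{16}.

b_{16} = -2·16^2 - 2·16 + 1 = -543.

-543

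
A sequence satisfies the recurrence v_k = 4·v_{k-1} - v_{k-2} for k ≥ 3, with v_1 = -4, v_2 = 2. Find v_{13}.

6473996

Iterate the recurrence:
v_3 = 12; v_4 = 46; v_5 = 172; …; v_{10} = 124546; v_{11} = 464812; v_{12} = 1734702; v_{13} = 6473996.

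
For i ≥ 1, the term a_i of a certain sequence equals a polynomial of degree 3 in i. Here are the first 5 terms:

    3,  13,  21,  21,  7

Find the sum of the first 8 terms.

-228

1st diffs: 10, 8, 0, -14.
2nd diffs: -2, -8, -14.
3rd diffs: -6, -6 (constant).
Newton forward-difference form: a_i = 3 + 10·C(i-1,1) + (-2)·C(i-1,2) + (-6)·C(i-1,3).
Continuing: -27, -87, -179.
Summing i = 1..8 (8 terms) gives -228.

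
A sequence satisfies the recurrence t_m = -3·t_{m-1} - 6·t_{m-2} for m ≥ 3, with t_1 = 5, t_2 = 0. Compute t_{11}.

-46170

Iterate the recurrence:
t_3 = -30;  t_4 = 90;  t_5 = -90;  t_6 = -270;  t_7 = 1350;  t_8 = -2430;  t_9 = -810;  t_{10} = 17010;  t_{11} = -46170.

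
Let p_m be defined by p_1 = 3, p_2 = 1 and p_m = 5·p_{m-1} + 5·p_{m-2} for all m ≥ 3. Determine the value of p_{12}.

Applying the relation repeatedly:
p_3 = 20  p_4 = 105  p_5 = 625  p_6 = 3650  p_7 = 21375  p_8 = 125125  p_9 = 732500  p_{10} = 4288125  p_{11} = 25103125  p_{12} = 146956250.

146956250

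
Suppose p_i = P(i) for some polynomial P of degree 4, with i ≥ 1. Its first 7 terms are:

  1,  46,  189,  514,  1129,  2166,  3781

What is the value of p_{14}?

1st diffs: 45, 143, 325, 615, 1037, 1615.
2nd diffs: 98, 182, 290, 422, 578.
3rd diffs: 84, 108, 132, 156.
4th diffs: 24, 24, 24 (constant).
Newton forward-difference form: p_i = 1 + 45·C(i-1,1) + 98·C(i-1,2) + 84·C(i-1,3) + 24·C(i-1,4).
At i = 14: i-1 = 13, so p_{14} = 1 + 585 + 7644 + 24024 + 17160 = 49414.

49414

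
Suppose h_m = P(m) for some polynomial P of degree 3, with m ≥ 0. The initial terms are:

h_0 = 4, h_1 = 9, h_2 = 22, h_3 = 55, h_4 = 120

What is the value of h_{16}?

7764

1st diffs: 5, 13, 33, 65.
2nd diffs: 8, 20, 32.
3rd diffs: 12, 12 (constant).
Newton forward-difference form: h_m = 4 + 5·C(m,1) + 8·C(m,2) + 12·C(m,3).
At m = 16: m = 16, so h_{16} = 4 + 80 + 960 + 6720 = 7764.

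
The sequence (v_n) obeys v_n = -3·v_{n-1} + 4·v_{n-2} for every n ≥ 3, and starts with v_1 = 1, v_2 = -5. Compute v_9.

78643

Compute successive terms:
v_3 = 19;  v_4 = -77;  v_5 = 307;  v_6 = -1229;  v_7 = 4915;  v_8 = -19661;  v_9 = 78643.
(Characteristic roots are 1 and -4.)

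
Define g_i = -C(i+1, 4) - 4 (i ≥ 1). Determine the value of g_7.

C(8, 4) = 70, so g_7 = -74.

-74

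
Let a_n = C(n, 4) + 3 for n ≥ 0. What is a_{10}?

213

C(10, 4) = 210, so a_{10} = 213.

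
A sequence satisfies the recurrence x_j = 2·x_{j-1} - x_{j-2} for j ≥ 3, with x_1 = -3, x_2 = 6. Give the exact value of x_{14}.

114

Iterate the recurrence:
x_3 = 15, x_4 = 24, x_5 = 33, …, x_{11} = 87, x_{12} = 96, x_{13} = 105, x_{14} = 114.
(Characteristic roots are 1 and 1.)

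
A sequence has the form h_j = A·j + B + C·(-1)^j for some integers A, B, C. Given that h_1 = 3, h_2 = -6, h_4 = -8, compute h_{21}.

-17

At j = 1, 2, 4: A + B - C = 3; 2A + B + C = -6; 4A + B + C = -8.
Subtracting the first from the second: A + 2C = -9.
Subtracting the second from the third: 2A = -2.
Solving: C = -4, A = -1, then B = 0.
So h_j = -1·j + 0 + (-4)·(-1)^j; at j=21 this is -17.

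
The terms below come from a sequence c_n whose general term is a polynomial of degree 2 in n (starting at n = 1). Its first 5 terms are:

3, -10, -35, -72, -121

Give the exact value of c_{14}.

1st diffs: -13, -25, -37, -49.
2nd diffs: -12, -12, -12 (constant).
Newton forward-difference form: c_n = 3 + (-13)·C(n-1,1) + (-12)·C(n-1,2).
At n = 14: n-1 = 13, so c_{14} = 3 - 169 - 936 = -1102.

-1102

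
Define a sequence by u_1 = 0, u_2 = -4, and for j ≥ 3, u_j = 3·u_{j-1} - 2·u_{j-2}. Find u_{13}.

u_3 = -12;  u_4 = -28;  u_5 = -60;  …;  u_{10} = -2044;  u_{11} = -4092;  u_{12} = -8188;  u_{13} = -16380.
(Characteristic roots are 2 and 1.)

-16380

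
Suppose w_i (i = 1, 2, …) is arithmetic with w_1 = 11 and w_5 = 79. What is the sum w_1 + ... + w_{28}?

6734

Common difference d = (79 - 11) / (5 - 1) = 17.
w_i = 11 + (i - 1)·17.
w_{28} = 470; S = 28·(11 + 470)/2 = 6734.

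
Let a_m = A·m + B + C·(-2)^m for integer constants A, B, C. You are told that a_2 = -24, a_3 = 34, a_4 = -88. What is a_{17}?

655326

At m = 2, 3, 4: 2A + B + 4C = -24; 3A + B - 8C = 34; 4A + B + 16C = -88.
Subtracting the first from the second: A - 12C = 58.
Subtracting the second from the third: A + 24C = -122.
Solving: C = -5, A = -2, then B = 0.
So a_m = -2·m + 0 + (-5)·(-2)^m; at m=17 this is 655326.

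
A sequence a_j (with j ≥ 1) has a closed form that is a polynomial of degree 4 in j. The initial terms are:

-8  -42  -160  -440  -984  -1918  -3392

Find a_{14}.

1st diffs: -34, -118, -280, -544, -934, -1474.
2nd diffs: -84, -162, -264, -390, -540.
3rd diffs: -78, -102, -126, -150.
4th diffs: -24, -24, -24 (constant).
Newton forward-difference form: a_j = -8 + (-34)·C(j-1,1) + (-84)·C(j-1,2) + (-78)·C(j-1,3) + (-24)·C(j-1,4).
At j = 14: j-1 = 13, so a_{14} = -8 - 442 - 6552 - 22308 - 17160 = -46470.

-46470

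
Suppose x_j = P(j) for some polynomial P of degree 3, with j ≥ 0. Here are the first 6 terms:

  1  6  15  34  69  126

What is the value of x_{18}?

1st diffs: 5, 9, 19, 35, 57.
2nd diffs: 4, 10, 16, 22.
3rd diffs: 6, 6, 6 (constant).
So x_j = j^3 - j^2 + 5j + 1.
Evaluating at j = 18 gives x_{18} = 5599.

5599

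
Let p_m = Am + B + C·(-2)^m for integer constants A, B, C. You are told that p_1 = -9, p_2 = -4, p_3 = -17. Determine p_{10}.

1008

Write the equations: A + B - 2C = -9; 2A + B + 4C = -4; 3A + B - 8C = -17.
Subtracting the first from the second: A + 6C = 5.
Subtracting the second from the third: A - 12C = -13.
Solving: C = 1, A = -1, then B = -6.
So p_m = -1·m + (-6) + 1·(-2)^m; at m=10 this is 1008.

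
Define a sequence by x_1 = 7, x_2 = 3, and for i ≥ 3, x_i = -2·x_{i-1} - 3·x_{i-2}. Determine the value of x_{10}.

Iterate the recurrence:
x_3 = -27, x_4 = 45, x_5 = -9, x_6 = -117, x_7 = 261, x_8 = -171, x_9 = -441, x_{10} = 1395.

1395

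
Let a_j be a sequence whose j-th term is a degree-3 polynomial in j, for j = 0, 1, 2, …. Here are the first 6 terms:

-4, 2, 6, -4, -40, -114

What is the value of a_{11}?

1st diffs: 6, 4, -10, -36, -74.
2nd diffs: -2, -14, -26, -38.
3rd diffs: -12, -12, -12 (constant).
Newton forward-difference form: a_j = -4 + 6·C(j,1) + (-2)·C(j,2) + (-12)·C(j,3).
At j = 11: j = 11, so a_{11} = -4 + 66 - 110 - 1980 = -2028.

-2028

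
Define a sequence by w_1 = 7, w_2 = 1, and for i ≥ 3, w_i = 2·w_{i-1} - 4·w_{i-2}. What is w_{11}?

-512

Iterate the recurrence:
w_3 = -26, w_4 = -56, w_5 = -8, w_6 = 208, w_7 = 448, w_8 = 64, w_9 = -1664, w_{10} = -3584, w_{11} = -512.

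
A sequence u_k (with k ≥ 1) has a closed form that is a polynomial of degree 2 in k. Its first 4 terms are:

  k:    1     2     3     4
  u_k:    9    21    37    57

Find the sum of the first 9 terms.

1st diffs: 12, 16, 20.
2nd diffs: 4, 4 (constant).
So u_k = 2k^2 + 6k + 1.
Continuing: …, 81, 109, 141, 177, …, u_9 = 217.
Summing k = 1..9 (9 terms) gives 849.

849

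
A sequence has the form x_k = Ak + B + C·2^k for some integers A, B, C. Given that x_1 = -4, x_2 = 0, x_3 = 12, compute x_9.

At k = 1, 2, 3: A + B + 2C = -4; 2A + B + 4C = 0; 3A + B + 8C = 12.
Subtracting the first from the second: A + 2C = 4.
Subtracting the second from the third: A + 4C = 12.
Solving: C = 4, A = -4, then B = -8.
So x_k = -4·k + (-8) + 4·2^k; at k=9 this is 2004.

2004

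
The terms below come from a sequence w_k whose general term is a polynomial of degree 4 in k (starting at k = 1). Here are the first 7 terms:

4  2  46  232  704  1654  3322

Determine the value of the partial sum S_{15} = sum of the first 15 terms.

295964

1st diffs: -2, 44, 186, 472, 950, 1668.
2nd diffs: 46, 142, 286, 478, 718.
3rd diffs: 96, 144, 192, 240.
4th diffs: 48, 48, 48 (constant).
So w_k = 2k^4 - 4k^3 - 3k^2 + 5k + 4.
Continuing: …, 5996, 10012, 15754, 23654, …, w_{15} = 87154.
Summing k = 1..15 (15 terms) gives 295964.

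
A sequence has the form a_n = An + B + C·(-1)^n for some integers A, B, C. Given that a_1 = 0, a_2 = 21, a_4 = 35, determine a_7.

42

At n = 1, 2, 4: A + B - C = 0; 2A + B + C = 21; 4A + B + C = 35.
Subtracting the first from the second: A + 2C = 21.
Subtracting the second from the third: 2A = 14.
Solving: C = 7, A = 7, then B = 0.
Therefore a_7 = 49 + 0 + 7·(-1) = 42.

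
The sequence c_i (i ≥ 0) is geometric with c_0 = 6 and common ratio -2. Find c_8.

1536

c_i = 6·(-2)^(i-0).
c_8 = 6·(-2)^8 = 1536.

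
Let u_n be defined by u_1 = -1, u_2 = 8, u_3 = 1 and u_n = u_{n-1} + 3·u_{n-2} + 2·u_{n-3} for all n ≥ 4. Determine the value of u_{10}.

4483

Step forward from the initial values:
u_4 = 23  u_5 = 42  u_6 = 113  u_7 = 285  u_8 = 708  u_9 = 1789  u_{10} = 4483.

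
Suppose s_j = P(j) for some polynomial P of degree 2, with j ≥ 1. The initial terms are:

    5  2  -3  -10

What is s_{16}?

1st diffs: -3, -5, -7.
2nd diffs: -2, -2 (constant).
So s_j = -j^2 + 6.
Evaluating at j = 16 gives s_{16} = -250.

-250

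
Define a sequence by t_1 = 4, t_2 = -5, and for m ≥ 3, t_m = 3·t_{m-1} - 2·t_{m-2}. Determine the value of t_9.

-2291

Compute successive terms:
t_3 = -23; t_4 = -59; t_5 = -131; t_6 = -275; t_7 = -563; t_8 = -1139; t_9 = -2291.
(Characteristic roots are 2 and 1.)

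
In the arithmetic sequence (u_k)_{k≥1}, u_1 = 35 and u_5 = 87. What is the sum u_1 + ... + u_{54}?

20493

Common difference d = (87 - 35) / (5 - 1) = 13.
u_k = 35 + (k - 1)·13.
u_{54} = 724; S = 54·(35 + 724)/2 = 20493.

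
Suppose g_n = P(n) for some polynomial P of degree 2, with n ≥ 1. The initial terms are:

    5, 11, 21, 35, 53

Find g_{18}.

651

1st diffs: 6, 10, 14, 18.
2nd diffs: 4, 4, 4 (constant).
So g_n = 2n^2 + 3.
Evaluating at n = 18 gives g_{18} = 651.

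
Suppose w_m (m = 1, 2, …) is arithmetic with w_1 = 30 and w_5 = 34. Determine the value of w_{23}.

Common difference d = (34 - 30) / (5 - 1) = 1.
w_m = 30 + (m - 1)·1.
w_{23} = 30 + 22·1 = 52.

52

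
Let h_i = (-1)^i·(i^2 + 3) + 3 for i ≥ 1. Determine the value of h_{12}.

(-1)^12 = 1; i^2 + 3 at i=12 is 147; so h_{12} = 150.

150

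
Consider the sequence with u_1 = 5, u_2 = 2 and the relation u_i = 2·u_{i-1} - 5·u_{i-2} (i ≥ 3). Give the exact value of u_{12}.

36308

Applying the relation repeatedly:
u_3 = -21; u_4 = -52; u_5 = 1; u_6 = 262; u_7 = 519; u_8 = -272; u_9 = -3139; u_{10} = -4918; u_{11} = 5859; u_{12} = 36308.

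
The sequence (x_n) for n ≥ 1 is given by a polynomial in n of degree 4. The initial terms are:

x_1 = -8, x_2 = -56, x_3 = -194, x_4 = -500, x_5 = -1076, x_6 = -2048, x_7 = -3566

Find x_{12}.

1st diffs: -48, -138, -306, -576, -972, -1518.
2nd diffs: -90, -168, -270, -396, -546.
3rd diffs: -78, -102, -126, -150.
4th diffs: -24, -24, -24 (constant).
Newton forward-difference form: x_n = -8 + (-48)·C(n-1,1) + (-90)·C(n-1,2) + (-78)·C(n-1,3) + (-24)·C(n-1,4).
At n = 12: n-1 = 11, so x_{12} = -8 - 528 - 4950 - 12870 - 7920 = -26276.

-26276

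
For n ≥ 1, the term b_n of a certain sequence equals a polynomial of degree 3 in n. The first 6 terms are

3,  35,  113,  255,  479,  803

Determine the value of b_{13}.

7383

1st diffs: 32, 78, 142, 224, 324.
2nd diffs: 46, 64, 82, 100.
3rd diffs: 18, 18, 18 (constant).
Newton forward-difference form: b_n = 3 + 32·C(n-1,1) + 46·C(n-1,2) + 18·C(n-1,3).
At n = 13: n-1 = 12, so b_{13} = 3 + 384 + 3036 + 3960 = 7383.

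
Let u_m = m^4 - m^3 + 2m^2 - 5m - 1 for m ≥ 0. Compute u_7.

u_7 = 1·7^4 - 1·7^3 + 2·7^2 - 5·7 - 1 = 2120.

2120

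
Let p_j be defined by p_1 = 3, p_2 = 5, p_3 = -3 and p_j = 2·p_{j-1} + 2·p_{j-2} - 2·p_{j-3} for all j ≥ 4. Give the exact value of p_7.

-112

Compute successive terms:
p_4 = -2; p_5 = -20; p_6 = -38; p_7 = -112.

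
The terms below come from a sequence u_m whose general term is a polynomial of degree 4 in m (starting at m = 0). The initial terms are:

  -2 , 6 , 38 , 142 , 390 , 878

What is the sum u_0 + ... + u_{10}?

1st diffs: 8, 32, 104, 248, 488.
2nd diffs: 24, 72, 144, 240.
3rd diffs: 48, 72, 96.
4th diffs: 24, 24 (constant).
So u_m = m^4 + 2m^3 - m^2 + 6m - 2.
Continuing: …, 1726, 3078, 5102, 7990, …, u_{10} = 11958.
Summing m = 0..10 (11 terms) gives 31306.

31306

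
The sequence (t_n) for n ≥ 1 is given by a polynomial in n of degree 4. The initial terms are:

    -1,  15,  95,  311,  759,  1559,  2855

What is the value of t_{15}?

56279

1st diffs: 16, 80, 216, 448, 800, 1296.
2nd diffs: 64, 136, 232, 352, 496.
3rd diffs: 72, 96, 120, 144.
4th diffs: 24, 24, 24 (constant).
Newton forward-difference form: t_n = -1 + 16·C(n-1,1) + 64·C(n-1,2) + 72·C(n-1,3) + 24·C(n-1,4).
At n = 15: n-1 = 14, so t_{15} = -1 + 224 + 5824 + 26208 + 24024 = 56279.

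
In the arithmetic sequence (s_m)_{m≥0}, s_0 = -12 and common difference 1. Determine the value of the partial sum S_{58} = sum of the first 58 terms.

s_m = -12 + (m - 0)·1.
s_{57} = 45; S = 58·(-12 + 45)/2 = 957.

957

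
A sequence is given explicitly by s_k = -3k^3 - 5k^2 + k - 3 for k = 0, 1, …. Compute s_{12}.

-5895

s_{12} = -3·12^3 - 5·12^2 + 1·12 - 3 = -5895.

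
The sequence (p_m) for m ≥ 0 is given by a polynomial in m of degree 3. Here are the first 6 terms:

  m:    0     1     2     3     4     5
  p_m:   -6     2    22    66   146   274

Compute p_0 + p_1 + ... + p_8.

2754

1st diffs: 8, 20, 44, 80, 128.
2nd diffs: 12, 24, 36, 48.
3rd diffs: 12, 12, 12 (constant).
Newton forward-difference form: p_m = -6 + 8·C(m,1) + 12·C(m,2) + 12·C(m,3).
Continuing: 462, 722, 1066.
Summing m = 0..8 (9 terms) gives 2754.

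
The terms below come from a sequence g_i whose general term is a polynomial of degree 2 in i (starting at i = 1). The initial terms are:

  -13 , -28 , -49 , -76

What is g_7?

-193

1st diffs: -15, -21, -27.
2nd diffs: -6, -6 (constant).
Newton forward-difference form: g_i = -13 + (-15)·C(i-1,1) + (-6)·C(i-1,2).
At i = 7: i-1 = 6, so g_7 = -13 - 90 - 90 = -193.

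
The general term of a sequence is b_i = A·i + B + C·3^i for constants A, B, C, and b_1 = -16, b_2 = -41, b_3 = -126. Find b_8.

-32771

The three given values yield: A + B + 3C = -16; 2A + B + 9C = -41; 3A + B + 27C = -126.
Subtracting the first from the second: A + 6C = -25.
Subtracting the second from the third: A + 18C = -85.
Solving: C = -5, A = 5, then B = -6.
So b_i = 5·i + (-6) + (-5)·3^i; at i=8 this is -32771.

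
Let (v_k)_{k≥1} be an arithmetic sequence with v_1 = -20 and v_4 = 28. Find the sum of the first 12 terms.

Common difference d = (28 - (-20)) / (4 - 1) = 16.
v_k = -20 + (k - 1)·16.
v_{12} = 156; S = 12·(-20 + 156)/2 = 816.

816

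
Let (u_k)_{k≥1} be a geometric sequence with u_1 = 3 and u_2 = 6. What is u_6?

96

Common ratio r = 2.
u_k = 3·2^(k-1).
u_6 = 3·2^5 = 96.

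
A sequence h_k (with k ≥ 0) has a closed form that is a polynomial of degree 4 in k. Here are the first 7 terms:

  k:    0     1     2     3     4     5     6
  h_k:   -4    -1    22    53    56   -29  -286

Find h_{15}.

-36079

1st diffs: 3, 23, 31, 3, -85, -257.
2nd diffs: 20, 8, -28, -88, -172.
3rd diffs: -12, -36, -60, -84.
4th diffs: -24, -24, -24 (constant).
So h_k = -k^4 + 4k^3 + 5k^2 - 5k - 4.
Evaluating at k = 15 gives h_{15} = -36079.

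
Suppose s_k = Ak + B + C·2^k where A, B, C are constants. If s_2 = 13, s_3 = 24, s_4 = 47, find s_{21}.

6291438

At k = 2, 3, 4: 2A + B + 4C = 13; 3A + B + 8C = 24; 4A + B + 16C = 47.
Subtracting the first from the second: A + 4C = 11.
Subtracting the second from the third: A + 8C = 23.
Solving: C = 3, A = -1, then B = 3.
So s_k = -1·k + 3 + 3·2^k; at k=21 this is 6291438.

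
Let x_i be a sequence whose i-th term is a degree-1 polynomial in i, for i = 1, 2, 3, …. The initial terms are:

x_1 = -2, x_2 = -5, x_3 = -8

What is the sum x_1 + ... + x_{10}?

1st diffs: -3, -3 (constant).
So x_i = -3i + 1.
Continuing: …, -11, -14, -17, -20, …, x_{10} = -29.
Summing i = 1..10 (10 terms) gives -155.

-155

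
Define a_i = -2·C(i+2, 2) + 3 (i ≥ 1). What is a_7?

-69

C(9, 2) = 36, so a_7 = -69.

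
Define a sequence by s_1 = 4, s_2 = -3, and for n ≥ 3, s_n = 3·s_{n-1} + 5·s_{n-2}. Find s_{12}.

2312853

Compute successive terms:
s_3 = 11; s_4 = 18; s_5 = 109; s_6 = 417; s_7 = 1796; s_8 = 7473; s_9 = 31399; s_{10} = 131562; s_{11} = 551681; s_{12} = 2312853.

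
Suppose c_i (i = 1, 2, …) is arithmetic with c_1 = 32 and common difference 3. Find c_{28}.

113

c_i = 32 + (i - 1)·3.
c_{28} = 32 + 27·3 = 113.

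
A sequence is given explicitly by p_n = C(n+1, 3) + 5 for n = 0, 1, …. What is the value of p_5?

C(6, 3) = 20, so p_5 = 25.

25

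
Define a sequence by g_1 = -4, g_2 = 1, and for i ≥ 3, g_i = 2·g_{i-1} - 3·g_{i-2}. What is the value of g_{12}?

Applying the relation repeatedly:
g_3 = 14;  g_4 = 25;  g_5 = 8;  g_6 = -59;  g_7 = -142;  g_8 = -107;  g_9 = 212;  g_{10} = 745;  g_{11} = 854;  g_{12} = -527.

-527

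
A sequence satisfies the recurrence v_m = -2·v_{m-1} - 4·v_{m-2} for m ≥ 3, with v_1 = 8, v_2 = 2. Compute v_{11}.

1024

Step forward from the initial values:
v_3 = -36;  v_4 = 64;  v_5 = 16;  v_6 = -288;  v_7 = 512;  v_8 = 128;  v_9 = -2304;  v_{10} = 4096;  v_{11} = 1024.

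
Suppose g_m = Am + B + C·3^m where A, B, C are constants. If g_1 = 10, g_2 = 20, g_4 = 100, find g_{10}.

59092

The three given values yield: A + B + 3C = 10; 2A + B + 9C = 20; 4A + B + 81C = 100.
Subtracting the first from the second: A + 6C = 10.
Subtracting the second from the third: 2A + 72C = 80.
Solving: C = 1, A = 4, then B = 3.
Therefore g_{10} = 40 + 3 + 1·59049 = 59092.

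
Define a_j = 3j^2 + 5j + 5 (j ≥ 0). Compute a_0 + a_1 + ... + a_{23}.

Over j = 0..23: Σj = 276, Σj² = 4324.
Total = (3)·4324 + (5)·276 + (5)·24 = 14472.

14472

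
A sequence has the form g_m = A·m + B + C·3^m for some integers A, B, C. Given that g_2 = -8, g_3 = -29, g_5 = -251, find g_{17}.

-129140207

The three given values yield: 2A + B + 9C = -8; 3A + B + 27C = -29; 5A + B + 243C = -251.
Subtracting the first from the second: A + 18C = -21.
Subtracting the second from the third: 2A + 216C = -222.
Solving: C = -1, A = -3, then B = 7.
So g_m = -3·m + 7 + (-1)·3^m; at m=17 this is -129140207.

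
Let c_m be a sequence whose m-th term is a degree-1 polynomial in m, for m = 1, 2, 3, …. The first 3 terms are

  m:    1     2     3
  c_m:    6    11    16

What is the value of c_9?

46

1st diffs: 5, 5 (constant).
So c_m = 5m + 1.
Evaluating at m = 9 gives c_9 = 46.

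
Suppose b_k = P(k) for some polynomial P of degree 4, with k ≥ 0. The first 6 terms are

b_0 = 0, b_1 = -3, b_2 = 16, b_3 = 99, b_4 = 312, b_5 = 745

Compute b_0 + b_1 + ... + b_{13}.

97825

1st diffs: -3, 19, 83, 213, 433.
2nd diffs: 22, 64, 130, 220.
3rd diffs: 42, 66, 90.
4th diffs: 24, 24 (constant).
So b_k = k^4 + k^3 + k^2 - 6k.
Continuing: …, 1512, 2751, 4624, 7317, …, b_{13} = 30849.
Summing k = 0..13 (14 terms) gives 97825.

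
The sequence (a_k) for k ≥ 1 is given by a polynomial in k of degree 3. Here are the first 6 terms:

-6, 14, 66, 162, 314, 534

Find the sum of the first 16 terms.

1st diffs: 20, 52, 96, 152, 220.
2nd diffs: 32, 44, 56, 68.
3rd diffs: 12, 12, 12 (constant).
Newton forward-difference form: a_k = -6 + 20·C(k-1,1) + 32·C(k-1,2) + 12·C(k-1,3).
Continuing: …, 834, 1226, 1722, 2334, …, a_{16} = 9114.
Summing k = 1..16 (16 terms) gives 42064.

42064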